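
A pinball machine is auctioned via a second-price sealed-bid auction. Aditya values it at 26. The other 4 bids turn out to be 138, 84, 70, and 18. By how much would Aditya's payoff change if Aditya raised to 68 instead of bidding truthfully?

Payoff change: 0.

The highest competing bid is 138.
Bidding truthfully at 26: the top bid is 138 (a rival), so Aditya loses. Payoff = 0.
Bidding 68: the top bid is 138 (a rival), so Aditya loses. Payoff = 0.
Change = 0 − 0 = 0.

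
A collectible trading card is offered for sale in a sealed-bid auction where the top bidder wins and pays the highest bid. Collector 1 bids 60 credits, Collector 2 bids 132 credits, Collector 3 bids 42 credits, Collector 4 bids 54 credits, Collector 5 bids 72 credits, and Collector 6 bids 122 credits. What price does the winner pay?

Ordered from highest: Collector 2 132 credits; Collector 6 122 credits; Collector 5 72 credits; Collector 1 60 credits; Collector 4 54 credits; Collector 3 42 credits.
Collector 2 is the highest bidder, so Collector 2 wins.
Under the first-price rule, the price is the highest bid: 132 credits.

The winner pays 132 credits.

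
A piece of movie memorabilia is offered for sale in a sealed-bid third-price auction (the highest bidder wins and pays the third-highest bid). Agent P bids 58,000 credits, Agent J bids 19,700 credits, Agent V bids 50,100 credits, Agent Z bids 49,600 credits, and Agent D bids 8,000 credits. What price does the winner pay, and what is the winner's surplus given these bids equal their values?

Sorted high to low: Agent P 58,000 credits > Agent V 50,100 credits > Agent Z 49,600 credits > Agent J 19,700 credits > Agent D 8,000 credits.
Agent P is the highest bidder, so Agent P wins.
Under the third-price rule, the price is the third-highest bid: 49,600 credits.
Surplus = 58,000 credits − 49,600 credits = 8,400 credits.

The winner pays 49,600 credits for a surplus of 8,400 credits.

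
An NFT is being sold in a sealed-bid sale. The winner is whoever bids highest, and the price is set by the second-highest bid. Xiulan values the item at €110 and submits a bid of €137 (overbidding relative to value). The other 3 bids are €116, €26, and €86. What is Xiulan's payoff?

Highest competing bid: €116.
Xiulan's bid €137 is the highest overall, so Xiulan wins and pays the second-highest bid, €116.
Payoff = value − price = €110 − €116 = -€6.
Overbidding won the item at a price above value — truthful bidding would have avoided this loss.

Payoff = -€6.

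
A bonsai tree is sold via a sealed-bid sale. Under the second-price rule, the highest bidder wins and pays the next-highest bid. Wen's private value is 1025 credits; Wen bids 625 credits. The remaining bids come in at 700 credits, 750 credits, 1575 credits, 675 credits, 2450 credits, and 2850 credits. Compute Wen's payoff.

Payoff = 0 credits.

Highest competing bid: 2850 credits.
Wen's bid 625 credits is not the highest, so Wen loses, pays nothing, and earns zero payoff.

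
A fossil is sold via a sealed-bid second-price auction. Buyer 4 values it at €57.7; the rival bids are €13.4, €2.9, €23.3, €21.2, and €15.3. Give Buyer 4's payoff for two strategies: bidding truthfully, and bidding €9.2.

The highest competing bid is €23.3.
Bidding truthfully at €57.7: Buyer 4 has the top bid, wins, and pays the second-highest bid €23.3. Payoff = €57.7 − €23.3 = €34.4.
Bidding €9.2: the top bid is €23.3 (a rival), so Buyer 4 loses. Payoff = €0.0.
This is the dominant-strategy logic: truthful bidding weakly beats any alternative.

(a) €34.4  (b) €0.0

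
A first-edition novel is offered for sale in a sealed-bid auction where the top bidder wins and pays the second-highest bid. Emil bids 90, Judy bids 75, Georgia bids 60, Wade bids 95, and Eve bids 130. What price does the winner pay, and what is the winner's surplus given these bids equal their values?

Sorted high to low: Eve 130 > Wade 95 > Emil 90 > Judy 75 > Georgia 60.
Eve is the highest bidder, so Eve wins.
Under the second-price rule, the price is the second-highest bid: 95.
Surplus = 130 − 95 = 35.

Price 95; surplus 35.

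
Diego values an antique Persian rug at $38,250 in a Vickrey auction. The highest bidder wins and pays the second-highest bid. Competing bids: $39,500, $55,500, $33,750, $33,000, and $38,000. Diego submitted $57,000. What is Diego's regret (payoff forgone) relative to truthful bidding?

Payoff forgone: $17,250.

The highest competing bid is $55,500.
Bidding truthfully at $38,250: the top bid is $55,500 (a rival), so Diego loses. Payoff = $0.
Bidding $57,000: Diego has the top bid, wins, and pays the second-highest bid $55,500. Payoff = $38,250 − $55,500 = -$17,250.
Regret = truthful payoff − actual payoff = $0 − -$17,250 = $17,250.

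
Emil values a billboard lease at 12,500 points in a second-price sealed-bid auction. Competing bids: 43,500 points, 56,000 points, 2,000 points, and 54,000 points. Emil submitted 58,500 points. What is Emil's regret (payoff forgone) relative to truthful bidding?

43,500 points

The highest competing bid is 56,000 points.
Bidding truthfully at 12,500 points: the top bid is 56,000 points (a rival), so Emil loses. Payoff = 0 points.
Bidding 58,500 points: Emil has the top bid, wins, and pays the second-highest bid 56,000 points. Payoff = 12,500 points − 56,000 points = -43,500 points.
Regret = truthful payoff − actual payoff = 0 points − -43,500 points = 43,500 points.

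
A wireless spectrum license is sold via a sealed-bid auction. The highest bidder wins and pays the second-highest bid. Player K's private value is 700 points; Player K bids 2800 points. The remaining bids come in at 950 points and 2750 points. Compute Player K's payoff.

Highest competing bid: 2750 points.
Player K's bid 2800 points is the highest overall, so Player K wins and pays the second-highest bid, 2750 points.
Payoff = value − price = 700 points − 2750 points = -2050 points.

Payoff = -2050 points.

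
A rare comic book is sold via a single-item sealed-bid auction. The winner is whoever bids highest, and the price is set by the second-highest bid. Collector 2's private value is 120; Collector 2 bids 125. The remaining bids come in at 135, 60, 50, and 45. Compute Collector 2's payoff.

0

Highest competing bid: 135.
Collector 2's bid 125 is not the highest, so Collector 2 loses, pays nothing, and earns zero payoff.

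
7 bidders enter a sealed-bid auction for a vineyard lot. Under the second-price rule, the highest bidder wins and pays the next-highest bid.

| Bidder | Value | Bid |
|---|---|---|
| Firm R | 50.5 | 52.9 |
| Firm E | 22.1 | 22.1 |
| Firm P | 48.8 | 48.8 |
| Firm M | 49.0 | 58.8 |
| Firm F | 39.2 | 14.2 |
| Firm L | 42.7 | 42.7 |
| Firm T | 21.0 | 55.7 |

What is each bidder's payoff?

Firm R 0.0, Firm E 0.0, Firm P 0.0, Firm M -6.7, Firm F 0.0, Firm L 0.0, Firm T 0.0.

Ranking the bids: Firm M 58.8; Firm T 55.7; Firm R 52.9; Firm P 48.8; Firm L 42.7; Firm E 22.1; Firm F 14.2.
Firm M has the top bid and wins; the price is the second-highest bid, 55.7.
Firm M's payoff = 49.0 − 55.7 = -6.7. All other bidders lose, so their payoff is 0.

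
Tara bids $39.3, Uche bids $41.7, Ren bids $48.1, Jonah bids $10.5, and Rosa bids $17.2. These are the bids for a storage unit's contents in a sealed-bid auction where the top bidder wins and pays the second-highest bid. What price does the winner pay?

Bids in descending order: Ren $48.1, then Uche $41.7, then Tara $39.3, then Rosa $17.2, then Jonah $10.5.
Ren is the highest bidder, so Ren wins.
Under the second-price rule, the price is the second-highest bid: $41.7.

The winner pays $41.7.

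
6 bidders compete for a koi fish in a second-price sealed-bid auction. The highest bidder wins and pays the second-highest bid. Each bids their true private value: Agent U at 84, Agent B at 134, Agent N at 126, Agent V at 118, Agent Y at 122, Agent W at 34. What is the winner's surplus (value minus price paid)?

Winner's surplus: 8.

Ranking the bids: Agent B 134 > Agent N 126 > Agent Y 122 > Agent V 118 > Agent U 84 > Agent W 34.
Agent B wins with the top bid and pays the second-highest, 126.
Surplus = 134 − 126 = 8.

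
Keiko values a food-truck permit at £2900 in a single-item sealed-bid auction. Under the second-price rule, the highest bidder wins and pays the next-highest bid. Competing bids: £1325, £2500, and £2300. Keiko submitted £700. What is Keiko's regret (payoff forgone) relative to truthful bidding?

The highest competing bid is £2500.
Bidding truthfully at £2900: Keiko has the top bid, wins, and pays the second-highest bid £2500. Payoff = £2900 − £2500 = £400.
Bidding £700: the top bid is £2500 (a rival), so Keiko loses. Payoff = £0.
Regret = truthful payoff − actual payoff = £400 − £0 = £400.

Regret: £400.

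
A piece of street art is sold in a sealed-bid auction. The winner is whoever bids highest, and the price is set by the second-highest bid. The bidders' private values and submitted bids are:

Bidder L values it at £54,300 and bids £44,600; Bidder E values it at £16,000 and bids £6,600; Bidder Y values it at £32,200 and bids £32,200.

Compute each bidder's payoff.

Payoffs: Bidder L £22,100, Bidder E £0, Bidder Y £0.

Ranking the bids: Bidder L £44,600; Bidder Y £32,200; Bidder E £6,600.
Bidder L has the top bid and wins; the price is the second-highest bid, £32,200.
Bidder L's payoff = £54,300 − £32,200 = £22,100. All other bidders lose, so their payoff is 0.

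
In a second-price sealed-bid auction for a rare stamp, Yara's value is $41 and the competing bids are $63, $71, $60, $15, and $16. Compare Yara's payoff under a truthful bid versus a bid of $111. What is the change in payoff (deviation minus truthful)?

The highest competing bid is $71.
Bidding truthfully at $41: the top bid is $71 (a rival), so Yara loses. Payoff = $0.
Bidding $111: Yara has the top bid, wins, and pays the second-highest bid $71. Payoff = $41 − $71 = -$30.
Change = -$30 − $0 = -$30.

Payoff change: -$30.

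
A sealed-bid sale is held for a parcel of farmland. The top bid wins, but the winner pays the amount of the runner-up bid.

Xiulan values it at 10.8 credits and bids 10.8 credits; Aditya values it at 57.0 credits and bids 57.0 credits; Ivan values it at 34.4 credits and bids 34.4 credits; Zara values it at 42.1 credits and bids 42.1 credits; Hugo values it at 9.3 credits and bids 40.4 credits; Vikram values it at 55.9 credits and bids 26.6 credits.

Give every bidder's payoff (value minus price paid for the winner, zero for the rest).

Payoffs: Xiulan 0.0 credits, Aditya 14.9 credits, Ivan 0.0 credits, Zara 0.0 credits, Hugo 0.0 credits, Vikram 0.0 credits.

Ordered from highest: Aditya 57.0 credits, then Zara 42.1 credits, then Hugo 40.4 credits, then Ivan 34.4 credits, then Vikram 26.6 credits, then Xiulan 10.8 credits.
Aditya has the top bid and wins; the price is the second-highest bid, 42.1 credits.
Aditya's payoff = 57.0 credits − 42.1 credits = 14.9 credits. All other bidders lose, so their payoff is 0.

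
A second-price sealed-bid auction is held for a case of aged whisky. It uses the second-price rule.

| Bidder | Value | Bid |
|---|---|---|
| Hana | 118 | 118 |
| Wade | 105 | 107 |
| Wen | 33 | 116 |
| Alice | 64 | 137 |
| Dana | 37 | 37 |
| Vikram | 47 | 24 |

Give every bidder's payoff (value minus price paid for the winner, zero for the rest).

Payoffs: Hana 0, Wade 0, Wen 0, Alice -54, Dana 0, Vikram 0.

Ranking the bids: Alice 137 > Hana 118 > Wen 116 > Wade 107 > Dana 37 > Vikram 24.
Alice has the top bid and wins; the price is the second-highest bid, 118.
Alice's payoff = 64 − 118 = -54. All other bidders lose, so their payoff is 0.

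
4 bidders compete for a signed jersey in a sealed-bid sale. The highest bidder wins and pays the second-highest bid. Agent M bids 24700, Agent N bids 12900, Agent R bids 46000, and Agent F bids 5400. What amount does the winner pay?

Ranking the bids: Agent R 46000; Agent M 24700; Agent N 12900; Agent F 5400.
Agent R has the highest bid, so Agent R wins.
The second-highest bid is 24700, so that is what Agent R pays.

24700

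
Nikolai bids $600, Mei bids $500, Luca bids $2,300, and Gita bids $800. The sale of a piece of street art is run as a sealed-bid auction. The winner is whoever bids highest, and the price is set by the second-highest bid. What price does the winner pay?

Ranking the bids: Luca $2,300 > Gita $800 > Nikolai $600 > Mei $500.
Luca has the highest bid, so Luca wins.
The second-highest bid is $800, so that is what Luca pays.

Price paid: $800.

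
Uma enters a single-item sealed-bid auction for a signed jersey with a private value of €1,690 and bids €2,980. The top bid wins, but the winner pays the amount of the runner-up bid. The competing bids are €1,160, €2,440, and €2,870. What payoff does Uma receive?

Payoff = -€1,180.

Highest competing bid: €2,870.
Uma's bid €2,980 is the highest overall, so Uma wins and pays the second-highest bid, €2,870.
Payoff = value − price = €1,690 − €2,870 = -€1,180.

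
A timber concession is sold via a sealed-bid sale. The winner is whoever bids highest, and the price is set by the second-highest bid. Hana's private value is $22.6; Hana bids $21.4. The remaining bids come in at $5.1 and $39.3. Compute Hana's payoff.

Highest competing bid: $39.3.
Hana's bid $21.4 is not the highest, so Hana loses, pays nothing, and earns zero payoff.

Hana's payoff: $0.0.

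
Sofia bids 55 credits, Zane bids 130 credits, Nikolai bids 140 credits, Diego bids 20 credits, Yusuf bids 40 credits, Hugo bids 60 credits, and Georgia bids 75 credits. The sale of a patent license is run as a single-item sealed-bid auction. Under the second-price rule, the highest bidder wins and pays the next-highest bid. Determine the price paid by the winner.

Sorted high to low: Nikolai 140 credits; Zane 130 credits; Georgia 75 credits; Hugo 60 credits; Sofia 55 credits; Yusuf 40 credits; Diego 20 credits.
Nikolai has the highest bid, so Nikolai wins.
The second-highest bid is 130 credits, so that is what Nikolai pays.

The winner pays 130 credits.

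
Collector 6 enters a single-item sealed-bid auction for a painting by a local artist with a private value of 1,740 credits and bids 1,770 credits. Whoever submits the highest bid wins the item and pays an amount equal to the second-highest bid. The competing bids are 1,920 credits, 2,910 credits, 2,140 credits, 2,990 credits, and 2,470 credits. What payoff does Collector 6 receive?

Highest competing bid: 2,990 credits.
Collector 6's bid 1,770 credits is not the highest, so Collector 6 loses, pays nothing, and earns zero payoff.

The bidder's payoff: 0 credits.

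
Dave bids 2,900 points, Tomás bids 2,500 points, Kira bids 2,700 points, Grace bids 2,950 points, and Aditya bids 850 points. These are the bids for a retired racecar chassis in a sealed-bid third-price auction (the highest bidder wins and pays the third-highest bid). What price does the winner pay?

Ordered from highest: Grace 2,950 points, then Dave 2,900 points, then Kira 2,700 points, then Tomás 2,500 points, then Aditya 850 points.
Grace is the highest bidder, so Grace wins.
Under the third-price rule, the price is the third-highest bid: 2,700 points.

Price paid: 2,700 points.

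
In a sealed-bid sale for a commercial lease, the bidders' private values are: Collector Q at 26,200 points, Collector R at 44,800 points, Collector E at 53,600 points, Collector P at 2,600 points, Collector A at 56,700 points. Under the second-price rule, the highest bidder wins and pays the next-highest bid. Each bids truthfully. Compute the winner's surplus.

3,100 points

Ranking the bids: Collector A 56,700 points, then Collector E 53,600 points, then Collector R 44,800 points, then Collector Q 26,200 points, then Collector P 2,600 points.
Collector A wins with the top bid and pays the second-highest, 53,600 points.
Surplus = 56,700 points − 53,600 points = 3,100 points.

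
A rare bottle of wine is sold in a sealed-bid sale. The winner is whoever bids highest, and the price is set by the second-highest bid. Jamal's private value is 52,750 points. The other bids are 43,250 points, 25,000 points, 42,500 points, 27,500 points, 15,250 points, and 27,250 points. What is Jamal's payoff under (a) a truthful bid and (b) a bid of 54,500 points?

(a) 9,500 points  (b) 9,500 points

The highest competing bid is 43,250 points.
Bidding truthfully at 52,750 points: Jamal has the top bid, wins, and pays the second-highest bid 43,250 points. Payoff = 52,750 points − 43,250 points = 9,500 points.
Bidding 54,500 points: Jamal has the top bid, wins, and pays the second-highest bid 43,250 points. Payoff = 52,750 points − 43,250 points = 9,500 points.
The bid only affects whether you win, not the price — here both bids land on the same side of the top rival bid, so the deviation is payoff-neutral.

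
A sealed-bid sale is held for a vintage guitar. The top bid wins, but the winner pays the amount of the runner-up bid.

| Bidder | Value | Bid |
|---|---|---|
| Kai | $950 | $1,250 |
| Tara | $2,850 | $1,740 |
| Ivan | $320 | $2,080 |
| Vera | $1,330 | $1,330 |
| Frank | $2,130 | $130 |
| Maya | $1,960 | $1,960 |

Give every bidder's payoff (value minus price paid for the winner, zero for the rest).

Kai $0, Tara $0, Ivan -$1,640, Vera $0, Frank $0, Maya $0.

Bids in descending order: Ivan $2,080, then Maya $1,960, then Tara $1,740, then Vera $1,330, then Kai $1,250, then Frank $130.
Ivan has the top bid and wins; the price is the second-highest bid, $1,960.
Ivan's payoff = $320 − $1,960 = -$1,640. All other bidders lose, so their payoff is 0.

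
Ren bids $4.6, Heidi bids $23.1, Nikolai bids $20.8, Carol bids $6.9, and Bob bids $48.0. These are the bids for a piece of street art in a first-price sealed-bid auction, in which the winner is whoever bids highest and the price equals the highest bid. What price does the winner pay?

$48.0

Bids in descending order: Bob $48.0; Heidi $23.1; Nikolai $20.8; Carol $6.9; Ren $4.6.
Bob is the highest bidder, so Bob wins.
Under the first-price rule, the price is the highest bid: $48.0.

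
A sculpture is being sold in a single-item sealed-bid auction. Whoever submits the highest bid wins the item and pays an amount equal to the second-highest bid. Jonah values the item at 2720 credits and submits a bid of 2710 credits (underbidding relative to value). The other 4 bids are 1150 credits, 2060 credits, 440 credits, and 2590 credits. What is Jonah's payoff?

Jonah's payoff: 130 credits.

Highest competing bid: 2590 credits.
Jonah's bid 2710 credits is the highest overall, so Jonah wins and pays the second-highest bid, 2590 credits.
Payoff = value − price = 2720 credits − 2590 credits = 130 credits.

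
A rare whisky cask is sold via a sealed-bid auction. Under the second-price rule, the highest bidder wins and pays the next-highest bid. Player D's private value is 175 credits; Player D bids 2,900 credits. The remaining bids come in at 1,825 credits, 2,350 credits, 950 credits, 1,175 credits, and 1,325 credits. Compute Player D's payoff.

Player D's payoff: -2,175 credits.

Highest competing bid: 2,350 credits.
Player D's bid 2,900 credits is the highest overall, so Player D wins and pays the second-highest bid, 2,350 credits.
Payoff = value − price = 175 credits − 2,350 credits = -2,175 credits.
Overbidding won the item at a price above value — truthful bidding would have avoided this loss.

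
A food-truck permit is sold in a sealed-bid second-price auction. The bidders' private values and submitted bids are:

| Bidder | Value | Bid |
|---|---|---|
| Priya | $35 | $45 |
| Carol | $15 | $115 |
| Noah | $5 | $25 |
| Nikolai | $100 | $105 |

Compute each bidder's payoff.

Payoffs: Priya $0, Carol -$90, Noah $0, Nikolai $0.

Sorted high to low: Carol $115; Nikolai $105; Priya $45; Noah $25.
Carol has the top bid and wins; the price is the second-highest bid, $105.
Carol's payoff = $15 − $105 = -$90. All other bidders lose, so their payoff is 0.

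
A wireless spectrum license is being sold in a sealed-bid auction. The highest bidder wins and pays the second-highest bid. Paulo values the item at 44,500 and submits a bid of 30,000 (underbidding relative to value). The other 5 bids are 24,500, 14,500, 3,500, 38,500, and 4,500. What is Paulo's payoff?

Paulo's payoff: 0.

Highest competing bid: 38,500.
Paulo's bid 30,000 is not the highest, so Paulo loses, pays nothing, and earns zero payoff.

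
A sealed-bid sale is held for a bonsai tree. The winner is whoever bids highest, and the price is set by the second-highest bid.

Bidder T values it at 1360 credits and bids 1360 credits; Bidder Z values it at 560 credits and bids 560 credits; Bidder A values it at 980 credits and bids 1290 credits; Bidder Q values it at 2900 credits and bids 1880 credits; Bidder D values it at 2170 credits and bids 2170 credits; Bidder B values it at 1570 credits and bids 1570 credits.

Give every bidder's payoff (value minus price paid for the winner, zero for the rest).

Bids in descending order: Bidder D 2170 credits, then Bidder Q 1880 credits, then Bidder B 1570 credits, then Bidder T 1360 credits, then Bidder A 1290 credits, then Bidder Z 560 credits.
Bidder D has the top bid and wins; the price is the second-highest bid, 1880 credits.
Bidder D's payoff = 2170 credits − 1880 credits = 290 credits. All other bidders lose, so their payoff is 0.

Payoffs: Bidder T 0 credits, Bidder Z 0 credits, Bidder A 0 credits, Bidder Q 0 credits, Bidder D 290 credits, Bidder B 0 credits.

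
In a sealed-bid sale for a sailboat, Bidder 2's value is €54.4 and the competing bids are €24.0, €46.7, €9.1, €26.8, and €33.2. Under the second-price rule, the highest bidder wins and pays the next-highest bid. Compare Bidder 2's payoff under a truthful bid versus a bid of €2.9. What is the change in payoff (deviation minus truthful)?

Payoff change: -€7.7.

The highest competing bid is €46.7.
Bidding truthfully at €54.4: Bidder 2 has the top bid, wins, and pays the second-highest bid €46.7. Payoff = €54.4 − €46.7 = €7.7.
Bidding €2.9: the top bid is €46.7 (a rival), so Bidder 2 loses. Payoff = €0.0.
Change = €0.0 − €7.7 = -€7.7.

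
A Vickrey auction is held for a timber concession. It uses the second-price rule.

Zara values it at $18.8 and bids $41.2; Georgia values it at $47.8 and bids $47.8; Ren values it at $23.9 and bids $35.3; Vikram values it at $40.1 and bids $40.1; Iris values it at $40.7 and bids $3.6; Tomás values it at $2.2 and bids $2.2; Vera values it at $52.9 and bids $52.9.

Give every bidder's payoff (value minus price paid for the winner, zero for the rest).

Zara $0.0, Georgia $0.0, Ren $0.0, Vikram $0.0, Iris $0.0, Tomás $0.0, Vera $5.1.

Ordered from highest: Vera $52.9, then Georgia $47.8, then Zara $41.2, then Vikram $40.1, then Ren $35.3, then Iris $3.6, then Tomás $2.2.
Vera has the top bid and wins; the price is the second-highest bid, $47.8.
Vera's payoff = $52.9 − $47.8 = $5.1. All other bidders lose, so their payoff is 0.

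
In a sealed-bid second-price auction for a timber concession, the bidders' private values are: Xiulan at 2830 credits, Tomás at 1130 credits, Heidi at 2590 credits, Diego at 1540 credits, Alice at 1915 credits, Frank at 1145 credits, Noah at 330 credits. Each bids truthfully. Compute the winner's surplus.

Sorted high to low: Xiulan 2830 credits, then Heidi 2590 credits, then Alice 1915 credits, then Diego 1540 credits, then Frank 1145 credits, then Tomás 1130 credits, then Noah 330 credits.
Xiulan wins with the top bid and pays the second-highest, 2590 credits.
Surplus = 2830 credits − 2590 credits = 240 credits.

240 credits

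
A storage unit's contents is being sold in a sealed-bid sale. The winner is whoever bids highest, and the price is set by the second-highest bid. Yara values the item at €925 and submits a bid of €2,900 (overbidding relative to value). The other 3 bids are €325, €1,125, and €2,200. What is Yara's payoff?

Payoff = -€1,275.

Highest competing bid: €2,200.
Yara's bid €2,900 is the highest overall, so Yara wins and pays the second-highest bid, €2,200.
Payoff = value − price = €925 − €2,200 = -€1,275.
Overbidding won the item at a price above value — truthful bidding would have avoided this loss.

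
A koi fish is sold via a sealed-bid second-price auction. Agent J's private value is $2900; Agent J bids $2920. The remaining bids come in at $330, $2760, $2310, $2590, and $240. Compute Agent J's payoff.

$140

Highest competing bid: $2760.
Agent J's bid $2920 is the highest overall, so Agent J wins and pays the second-highest bid, $2760.
Payoff = value − price = $2900 − $2760 = $140.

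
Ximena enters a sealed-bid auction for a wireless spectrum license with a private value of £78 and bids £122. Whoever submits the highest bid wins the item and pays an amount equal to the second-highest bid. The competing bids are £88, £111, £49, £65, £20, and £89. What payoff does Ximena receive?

Highest competing bid: £111.
Ximena's bid £122 is the highest overall, so Ximena wins and pays the second-highest bid, £111.
Payoff = value − price = £78 − £111 = -£33.
Overbidding won the item at a price above value — truthful bidding would have avoided this loss.

Ximena's payoff: -£33.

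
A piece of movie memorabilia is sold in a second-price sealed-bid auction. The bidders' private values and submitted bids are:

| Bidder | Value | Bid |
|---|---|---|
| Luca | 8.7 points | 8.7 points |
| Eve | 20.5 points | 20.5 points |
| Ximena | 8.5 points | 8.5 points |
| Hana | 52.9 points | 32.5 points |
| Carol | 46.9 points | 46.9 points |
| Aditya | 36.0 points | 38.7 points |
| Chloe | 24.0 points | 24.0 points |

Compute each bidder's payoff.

Ordered from highest: Carol 46.9 points, then Aditya 38.7 points, then Hana 32.5 points, then Chloe 24.0 points, then Eve 20.5 points, then Luca 8.7 points, then Ximena 8.5 points.
Carol has the top bid and wins; the price is the second-highest bid, 38.7 points.
Carol's payoff = 46.9 points − 38.7 points = 8.2 points. All other bidders lose, so their payoff is 0.

Payoffs: Luca 0.0 points, Eve 0.0 points, Ximena 0.0 points, Hana 0.0 points, Carol 8.2 points, Aditya 0.0 points, Chloe 0.0 points.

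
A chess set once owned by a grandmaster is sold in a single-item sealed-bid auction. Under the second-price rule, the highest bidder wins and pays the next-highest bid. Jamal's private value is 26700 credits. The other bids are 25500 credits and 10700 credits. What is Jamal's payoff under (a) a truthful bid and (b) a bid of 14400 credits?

Truthful: 1200 credits; alternative: 0 credits.

The highest competing bid is 25500 credits.
Bidding truthfully at 26700 credits: Jamal has the top bid, wins, and pays the second-highest bid 25500 credits. Payoff = 26700 credits − 25500 credits = 1200 credits.
Bidding 14400 credits: the top bid is 25500 credits (a rival), so Jamal loses. Payoff = 0 credits.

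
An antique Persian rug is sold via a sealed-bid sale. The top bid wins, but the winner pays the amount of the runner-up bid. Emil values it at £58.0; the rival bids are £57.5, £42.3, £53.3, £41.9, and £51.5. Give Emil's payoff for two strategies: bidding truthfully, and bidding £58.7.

The highest competing bid is £57.5.
Bidding truthfully at £58.0: Emil has the top bid, wins, and pays the second-highest bid £57.5. Payoff = £58.0 − £57.5 = £0.5.
Bidding £58.7: Emil has the top bid, wins, and pays the second-highest bid £57.5. Payoff = £58.0 − £57.5 = £0.5.

Truthful: £0.5; alternative: £0.5.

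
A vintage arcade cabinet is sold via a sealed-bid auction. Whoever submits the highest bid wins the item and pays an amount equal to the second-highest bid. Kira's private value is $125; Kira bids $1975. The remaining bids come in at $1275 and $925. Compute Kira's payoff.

-$1150

Highest competing bid: $1275.
Kira's bid $1975 is the highest overall, so Kira wins and pays the second-highest bid, $1275.
Payoff = value − price = $125 − $1275 = -$1150.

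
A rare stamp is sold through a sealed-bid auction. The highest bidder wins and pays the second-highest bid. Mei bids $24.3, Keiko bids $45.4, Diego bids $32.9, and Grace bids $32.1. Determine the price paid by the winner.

Price paid: $32.9.

Ranking the bids: Keiko $45.4; Diego $32.9; Grace $32.1; Mei $24.3.
Keiko has the highest bid, so Keiko wins.
The second-highest bid is $32.9, so that is what Keiko pays.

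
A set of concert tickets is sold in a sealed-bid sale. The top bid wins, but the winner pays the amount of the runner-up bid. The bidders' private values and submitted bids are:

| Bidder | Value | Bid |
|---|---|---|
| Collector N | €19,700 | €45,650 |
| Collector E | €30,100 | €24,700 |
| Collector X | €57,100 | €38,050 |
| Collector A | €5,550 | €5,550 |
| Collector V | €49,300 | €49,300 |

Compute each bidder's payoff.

Ordered from highest: Collector V €49,300, then Collector N €45,650, then Collector X €38,050, then Collector E €24,700, then Collector A €5,550.
Collector V has the top bid and wins; the price is the second-highest bid, €45,650.
Collector V's payoff = €49,300 − €45,650 = €3,650. All other bidders lose, so their payoff is 0.

Collector N €0, Collector E €0, Collector X €0, Collector A €0, Collector V €3,650.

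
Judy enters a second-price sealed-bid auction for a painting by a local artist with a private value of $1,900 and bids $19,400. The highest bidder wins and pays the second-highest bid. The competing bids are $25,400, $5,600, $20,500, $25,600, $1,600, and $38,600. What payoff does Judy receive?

$0

Highest competing bid: $38,600.
Judy's bid $19,400 is not the highest, so Judy loses, pays nothing, and earns zero payoff.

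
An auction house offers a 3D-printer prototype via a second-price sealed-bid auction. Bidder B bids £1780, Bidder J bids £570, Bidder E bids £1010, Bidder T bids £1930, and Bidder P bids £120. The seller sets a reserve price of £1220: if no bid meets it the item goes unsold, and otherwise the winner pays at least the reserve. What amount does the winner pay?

Price paid: £1780.

Ordered from highest: Bidder T £1930, then Bidder B £1780, then Bidder E £1010, then Bidder J £570, then Bidder P £120.
Bidder T has the highest bid, so Bidder T wins.
The second-highest bid is £1780, which exceeds the reserve, so that sets the price.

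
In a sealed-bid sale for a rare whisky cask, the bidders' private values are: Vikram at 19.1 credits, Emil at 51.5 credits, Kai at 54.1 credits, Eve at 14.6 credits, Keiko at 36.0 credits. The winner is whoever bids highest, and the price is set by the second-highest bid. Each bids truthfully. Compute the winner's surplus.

Sorted high to low: Kai 54.1 credits > Emil 51.5 credits > Keiko 36.0 credits > Vikram 19.1 credits > Eve 14.6 credits.
Kai wins with the top bid and pays the second-highest, 51.5 credits.
Surplus = 54.1 credits − 51.5 credits = 2.6 credits.

Surplus = 2.6 credits.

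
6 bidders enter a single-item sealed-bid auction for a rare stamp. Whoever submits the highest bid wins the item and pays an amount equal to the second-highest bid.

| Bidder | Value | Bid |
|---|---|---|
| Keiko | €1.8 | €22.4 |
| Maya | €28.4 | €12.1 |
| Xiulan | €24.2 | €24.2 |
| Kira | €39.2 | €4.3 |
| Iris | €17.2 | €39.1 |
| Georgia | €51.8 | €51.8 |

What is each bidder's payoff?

Keiko €0.0, Maya €0.0, Xiulan €0.0, Kira €0.0, Iris €0.0, Georgia €12.7.

Bids in descending order: Georgia €51.8 > Iris €39.1 > Xiulan €24.2 > Keiko €22.4 > Maya €12.1 > Kira €4.3.
Georgia has the top bid and wins; the price is the second-highest bid, €39.1.
Georgia's payoff = €51.8 − €39.1 = €12.7. All other bidders lose, so their payoff is 0.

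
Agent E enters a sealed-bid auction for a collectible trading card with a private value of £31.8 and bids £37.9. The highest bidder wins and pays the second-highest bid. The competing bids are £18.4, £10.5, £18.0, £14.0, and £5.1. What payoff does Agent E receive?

Highest competing bid: £18.4.
Agent E's bid £37.9 is the highest overall, so Agent E wins and pays the second-highest bid, £18.4.
Payoff = value − price = £31.8 − £18.4 = £13.4.

Agent E's payoff: £13.4.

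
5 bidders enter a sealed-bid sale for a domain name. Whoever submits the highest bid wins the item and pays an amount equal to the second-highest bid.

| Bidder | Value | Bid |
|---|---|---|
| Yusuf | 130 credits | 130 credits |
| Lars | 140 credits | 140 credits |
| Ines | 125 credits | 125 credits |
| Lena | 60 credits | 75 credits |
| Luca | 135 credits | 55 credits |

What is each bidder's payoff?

Yusuf 0 credits, Lars 10 credits, Ines 0 credits, Lena 0 credits, Luca 0 credits.

Sorted high to low: Lars 140 credits, then Yusuf 130 credits, then Ines 125 credits, then Lena 75 credits, then Luca 55 credits.
Lars has the top bid and wins; the price is the second-highest bid, 130 credits.
Lars's payoff = 140 credits − 130 credits = 10 credits. All other bidders lose, so their payoff is 0.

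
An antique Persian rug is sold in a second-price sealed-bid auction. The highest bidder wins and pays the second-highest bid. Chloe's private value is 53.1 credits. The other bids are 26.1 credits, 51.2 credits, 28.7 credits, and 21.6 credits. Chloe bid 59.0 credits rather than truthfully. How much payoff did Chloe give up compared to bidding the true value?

The highest competing bid is 51.2 credits.
Bidding truthfully at 53.1 credits: Chloe has the top bid, wins, and pays the second-highest bid 51.2 credits. Payoff = 53.1 credits − 51.2 credits = 1.9 credits.
Bidding 59.0 credits: Chloe has the top bid, wins, and pays the second-highest bid 51.2 credits. Payoff = 53.1 credits − 51.2 credits = 1.9 credits.
Regret = truthful payoff − actual payoff = 1.9 credits − 1.9 credits = 0.0 credits.
The bid only affects whether you win, not the price — here both bids land on the same side of the top rival bid, so the deviation is payoff-neutral.

0.0 credits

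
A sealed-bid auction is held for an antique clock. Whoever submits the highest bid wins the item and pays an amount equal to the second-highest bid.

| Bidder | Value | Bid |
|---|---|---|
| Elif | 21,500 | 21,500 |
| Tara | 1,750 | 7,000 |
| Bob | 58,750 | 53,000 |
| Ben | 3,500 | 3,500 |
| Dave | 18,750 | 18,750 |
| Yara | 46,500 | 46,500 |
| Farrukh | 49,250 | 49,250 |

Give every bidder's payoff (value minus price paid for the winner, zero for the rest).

Bids in descending order: Bob 53,000 > Farrukh 49,250 > Yara 46,500 > Elif 21,500 > Dave 18,750 > Tara 7,000 > Ben 3,500.
Bob has the top bid and wins; the price is the second-highest bid, 49,250.
Bob's payoff = 58,750 − 49,250 = 9,500. All other bidders lose, so their payoff is 0.

Elif 0, Tara 0, Bob 9,500, Ben 0, Dave 0, Yara 0, Farrukh 0.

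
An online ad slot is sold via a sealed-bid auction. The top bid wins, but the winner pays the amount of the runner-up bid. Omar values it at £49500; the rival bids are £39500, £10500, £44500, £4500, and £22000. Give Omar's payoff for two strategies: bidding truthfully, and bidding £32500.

Truthful: £5000; alternative: £0.

The highest competing bid is £44500.
Bidding truthfully at £49500: Omar has the top bid, wins, and pays the second-highest bid £44500. Payoff = £49500 − £44500 = £5000.
Bidding £32500: the top bid is £44500 (a rival), so Omar loses. Payoff = £0.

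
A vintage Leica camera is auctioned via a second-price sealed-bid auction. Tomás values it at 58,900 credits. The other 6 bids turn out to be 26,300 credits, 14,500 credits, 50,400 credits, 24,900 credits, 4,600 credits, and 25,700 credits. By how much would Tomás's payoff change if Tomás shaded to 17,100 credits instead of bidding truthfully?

The highest competing bid is 50,400 credits.
Bidding truthfully at 58,900 credits: Tomás has the top bid, wins, and pays the second-highest bid 50,400 credits. Payoff = 58,900 credits − 50,400 credits = 8,500 credits.
Bidding 17,100 credits: the top bid is 50,400 credits (a rival), so Tomás loses. Payoff = 0 credits.
Change = 0 credits − 8,500 credits = -8,500 credits.
This is the dominant-strategy logic: truthful bidding weakly beats any alternative.

-8,500 credits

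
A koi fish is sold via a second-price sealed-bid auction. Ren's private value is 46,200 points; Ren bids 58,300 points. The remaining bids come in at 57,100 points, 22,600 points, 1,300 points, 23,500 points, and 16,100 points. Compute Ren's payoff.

Ren's payoff: -10,900 points.

Highest competing bid: 57,100 points.
Ren's bid 58,300 points is the highest overall, so Ren wins and pays the second-highest bid, 57,100 points.
Payoff = value − price = 46,200 points − 57,100 points = -10,900 points.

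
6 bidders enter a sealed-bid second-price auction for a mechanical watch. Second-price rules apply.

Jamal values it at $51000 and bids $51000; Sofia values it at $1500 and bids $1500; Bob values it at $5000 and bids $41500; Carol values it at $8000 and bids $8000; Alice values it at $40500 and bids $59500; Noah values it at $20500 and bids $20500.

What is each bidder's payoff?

Sorted high to low: Alice $59500 > Jamal $51000 > Bob $41500 > Noah $20500 > Carol $8000 > Sofia $1500.
Alice has the top bid and wins; the price is the second-highest bid, $51000.
Alice's payoff = $40500 − $51000 = -$10500. All other bidders lose, so their payoff is 0.

Payoffs: Jamal $0, Sofia $0, Bob $0, Carol $0, Alice -$10500, Noah $0.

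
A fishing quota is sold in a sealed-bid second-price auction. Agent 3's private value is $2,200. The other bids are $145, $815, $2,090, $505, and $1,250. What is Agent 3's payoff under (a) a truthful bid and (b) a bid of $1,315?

Truthful: $110; alternative: $0.

The highest competing bid is $2,090.
Bidding truthfully at $2,200: Agent 3 has the top bid, wins, and pays the second-highest bid $2,090. Payoff = $2,200 − $2,090 = $110.
Bidding $1,315: the top bid is $2,090 (a rival), so Agent 3 loses. Payoff = $0.
This is the dominant-strategy logic: truthful bidding weakly beats any alternative.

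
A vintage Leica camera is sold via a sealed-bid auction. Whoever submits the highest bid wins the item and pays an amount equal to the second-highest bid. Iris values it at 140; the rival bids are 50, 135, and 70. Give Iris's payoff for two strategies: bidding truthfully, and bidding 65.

Truthful: 5; alternative: 0.

The highest competing bid is 135.
Bidding truthfully at 140: Iris has the top bid, wins, and pays the second-highest bid 135. Payoff = 140 − 135 = 5.
Bidding 65: the top bid is 135 (a rival), so Iris loses. Payoff = 0.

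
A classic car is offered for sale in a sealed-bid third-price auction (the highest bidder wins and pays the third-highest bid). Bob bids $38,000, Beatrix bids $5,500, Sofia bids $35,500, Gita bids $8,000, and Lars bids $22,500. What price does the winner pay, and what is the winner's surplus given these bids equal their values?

Price $22,500; surplus $15,500.

Bids in descending order: Bob $38,000; Sofia $35,500; Lars $22,500; Gita $8,000; Beatrix $5,500.
Bob is the highest bidder, so Bob wins.
Under the third-price rule, the price is the third-highest bid: $22,500.
Surplus = $38,000 − $22,500 = $15,500.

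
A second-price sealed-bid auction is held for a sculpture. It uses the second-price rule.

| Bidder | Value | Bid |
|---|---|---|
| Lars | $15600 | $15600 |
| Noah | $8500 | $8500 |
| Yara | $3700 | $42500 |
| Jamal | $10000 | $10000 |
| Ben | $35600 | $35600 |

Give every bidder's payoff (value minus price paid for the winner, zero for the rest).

Sorted high to low: Yara $42500; Ben $35600; Lars $15600; Jamal $10000; Noah $8500.
Yara has the top bid and wins; the price is the second-highest bid, $35600.
Yara's payoff = $3700 − $35600 = -$31900. All other bidders lose, so their payoff is 0.

Lars $0, Noah $0, Yara -$31900, Jamal $0, Ben $0.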